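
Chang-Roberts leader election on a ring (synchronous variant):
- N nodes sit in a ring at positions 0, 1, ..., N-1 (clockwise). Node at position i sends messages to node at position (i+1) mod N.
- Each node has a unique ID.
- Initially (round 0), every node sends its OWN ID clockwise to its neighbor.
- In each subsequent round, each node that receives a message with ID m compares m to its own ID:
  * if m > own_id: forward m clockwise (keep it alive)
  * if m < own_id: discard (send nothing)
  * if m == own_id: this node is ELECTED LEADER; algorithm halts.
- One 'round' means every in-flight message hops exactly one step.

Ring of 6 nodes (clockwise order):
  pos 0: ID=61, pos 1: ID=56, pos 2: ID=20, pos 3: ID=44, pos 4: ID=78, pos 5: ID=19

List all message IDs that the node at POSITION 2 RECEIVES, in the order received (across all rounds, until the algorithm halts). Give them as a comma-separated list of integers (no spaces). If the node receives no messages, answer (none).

Round 1: pos1(id56) recv 61: fwd; pos2(id20) recv 56: fwd; pos3(id44) recv 20: drop; pos4(id78) recv 44: drop; pos5(id19) recv 78: fwd; pos0(id61) recv 19: drop
Round 2: pos2(id20) recv 61: fwd; pos3(id44) recv 56: fwd; pos0(id61) recv 78: fwd
Round 3: pos3(id44) recv 61: fwd; pos4(id78) recv 56: drop; pos1(id56) recv 78: fwd
Round 4: pos4(id78) recv 61: drop; pos2(id20) recv 78: fwd
Round 5: pos3(id44) recv 78: fwd
Round 6: pos4(id78) recv 78: ELECTED

Answer: 56,61,78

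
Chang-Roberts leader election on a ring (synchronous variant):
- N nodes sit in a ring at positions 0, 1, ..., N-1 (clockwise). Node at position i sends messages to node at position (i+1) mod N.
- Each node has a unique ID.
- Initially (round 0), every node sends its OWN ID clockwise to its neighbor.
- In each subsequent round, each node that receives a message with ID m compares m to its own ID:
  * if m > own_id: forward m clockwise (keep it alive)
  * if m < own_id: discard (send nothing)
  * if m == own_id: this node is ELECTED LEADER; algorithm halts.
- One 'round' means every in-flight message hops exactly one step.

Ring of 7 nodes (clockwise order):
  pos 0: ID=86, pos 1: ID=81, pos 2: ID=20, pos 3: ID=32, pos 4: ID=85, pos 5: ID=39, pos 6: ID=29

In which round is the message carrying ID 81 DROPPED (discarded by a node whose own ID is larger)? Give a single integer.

Round 1: pos1(id81) recv 86: fwd; pos2(id20) recv 81: fwd; pos3(id32) recv 20: drop; pos4(id85) recv 32: drop; pos5(id39) recv 85: fwd; pos6(id29) recv 39: fwd; pos0(id86) recv 29: drop
Round 2: pos2(id20) recv 86: fwd; pos3(id32) recv 81: fwd; pos6(id29) recv 85: fwd; pos0(id86) recv 39: drop
Round 3: pos3(id32) recv 86: fwd; pos4(id85) recv 81: drop; pos0(id86) recv 85: drop
Round 4: pos4(id85) recv 86: fwd
Round 5: pos5(id39) recv 86: fwd
Round 6: pos6(id29) recv 86: fwd
Round 7: pos0(id86) recv 86: ELECTED
Message ID 81 originates at pos 1; dropped at pos 4 in round 3

Answer: 3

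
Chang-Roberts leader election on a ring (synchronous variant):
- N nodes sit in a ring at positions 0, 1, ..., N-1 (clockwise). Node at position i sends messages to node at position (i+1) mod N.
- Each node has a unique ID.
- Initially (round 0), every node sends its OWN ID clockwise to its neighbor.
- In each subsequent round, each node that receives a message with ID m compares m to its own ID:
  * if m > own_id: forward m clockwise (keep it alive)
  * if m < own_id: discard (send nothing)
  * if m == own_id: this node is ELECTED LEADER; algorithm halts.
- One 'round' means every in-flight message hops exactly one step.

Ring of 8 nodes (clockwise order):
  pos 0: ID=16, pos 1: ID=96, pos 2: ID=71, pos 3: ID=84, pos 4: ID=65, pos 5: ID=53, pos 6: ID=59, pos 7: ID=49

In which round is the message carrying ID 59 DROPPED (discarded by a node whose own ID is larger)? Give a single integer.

Round 1: pos1(id96) recv 16: drop; pos2(id71) recv 96: fwd; pos3(id84) recv 71: drop; pos4(id65) recv 84: fwd; pos5(id53) recv 65: fwd; pos6(id59) recv 53: drop; pos7(id49) recv 59: fwd; pos0(id16) recv 49: fwd
Round 2: pos3(id84) recv 96: fwd; pos5(id53) recv 84: fwd; pos6(id59) recv 65: fwd; pos0(id16) recv 59: fwd; pos1(id96) recv 49: drop
Round 3: pos4(id65) recv 96: fwd; pos6(id59) recv 84: fwd; pos7(id49) recv 65: fwd; pos1(id96) recv 59: drop
Round 4: pos5(id53) recv 96: fwd; pos7(id49) recv 84: fwd; pos0(id16) recv 65: fwd
Round 5: pos6(id59) recv 96: fwd; pos0(id16) recv 84: fwd; pos1(id96) recv 65: drop
Round 6: pos7(id49) recv 96: fwd; pos1(id96) recv 84: drop
Round 7: pos0(id16) recv 96: fwd
Round 8: pos1(id96) recv 96: ELECTED
Message ID 59 originates at pos 6; dropped at pos 1 in round 3

Answer: 3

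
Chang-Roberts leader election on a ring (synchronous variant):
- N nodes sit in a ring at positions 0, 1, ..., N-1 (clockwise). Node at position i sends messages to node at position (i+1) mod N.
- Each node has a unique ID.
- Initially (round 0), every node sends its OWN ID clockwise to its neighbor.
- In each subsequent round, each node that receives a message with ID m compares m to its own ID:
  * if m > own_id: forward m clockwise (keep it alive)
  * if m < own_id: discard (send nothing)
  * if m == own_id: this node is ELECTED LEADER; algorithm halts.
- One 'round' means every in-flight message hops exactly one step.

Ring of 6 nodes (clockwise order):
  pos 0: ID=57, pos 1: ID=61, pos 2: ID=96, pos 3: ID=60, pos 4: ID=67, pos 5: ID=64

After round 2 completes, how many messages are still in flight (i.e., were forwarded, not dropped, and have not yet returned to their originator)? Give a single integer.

Answer: 3

Derivation:
Round 1: pos1(id61) recv 57: drop; pos2(id96) recv 61: drop; pos3(id60) recv 96: fwd; pos4(id67) recv 60: drop; pos5(id64) recv 67: fwd; pos0(id57) recv 64: fwd
Round 2: pos4(id67) recv 96: fwd; pos0(id57) recv 67: fwd; pos1(id61) recv 64: fwd
After round 2: 3 messages still in flight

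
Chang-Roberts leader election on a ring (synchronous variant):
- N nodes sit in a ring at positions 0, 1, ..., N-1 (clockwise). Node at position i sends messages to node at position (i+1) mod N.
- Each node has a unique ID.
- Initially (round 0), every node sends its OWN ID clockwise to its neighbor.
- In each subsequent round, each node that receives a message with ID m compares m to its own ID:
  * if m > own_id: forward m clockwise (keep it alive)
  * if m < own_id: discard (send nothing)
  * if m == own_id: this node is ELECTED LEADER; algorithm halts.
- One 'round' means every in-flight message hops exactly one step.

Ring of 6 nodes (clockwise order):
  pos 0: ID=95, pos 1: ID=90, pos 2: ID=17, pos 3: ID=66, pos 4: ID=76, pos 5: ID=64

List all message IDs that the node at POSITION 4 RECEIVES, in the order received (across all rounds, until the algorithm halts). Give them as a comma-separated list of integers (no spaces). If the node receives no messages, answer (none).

Answer: 66,90,95

Derivation:
Round 1: pos1(id90) recv 95: fwd; pos2(id17) recv 90: fwd; pos3(id66) recv 17: drop; pos4(id76) recv 66: drop; pos5(id64) recv 76: fwd; pos0(id95) recv 64: drop
Round 2: pos2(id17) recv 95: fwd; pos3(id66) recv 90: fwd; pos0(id95) recv 76: drop
Round 3: pos3(id66) recv 95: fwd; pos4(id76) recv 90: fwd
Round 4: pos4(id76) recv 95: fwd; pos5(id64) recv 90: fwd
Round 5: pos5(id64) recv 95: fwd; pos0(id95) recv 90: drop
Round 6: pos0(id95) recv 95: ELECTED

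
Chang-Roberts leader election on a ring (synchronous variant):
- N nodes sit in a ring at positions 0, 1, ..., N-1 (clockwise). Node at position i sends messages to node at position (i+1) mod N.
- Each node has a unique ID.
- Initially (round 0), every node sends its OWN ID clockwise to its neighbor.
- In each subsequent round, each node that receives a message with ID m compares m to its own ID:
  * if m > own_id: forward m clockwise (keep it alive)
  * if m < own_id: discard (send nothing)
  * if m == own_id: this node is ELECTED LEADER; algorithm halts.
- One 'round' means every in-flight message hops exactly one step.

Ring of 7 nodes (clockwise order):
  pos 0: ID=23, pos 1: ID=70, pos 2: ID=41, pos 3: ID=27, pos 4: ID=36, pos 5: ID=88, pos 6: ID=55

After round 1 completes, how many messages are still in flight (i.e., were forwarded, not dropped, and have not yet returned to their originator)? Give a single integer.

Answer: 4

Derivation:
Round 1: pos1(id70) recv 23: drop; pos2(id41) recv 70: fwd; pos3(id27) recv 41: fwd; pos4(id36) recv 27: drop; pos5(id88) recv 36: drop; pos6(id55) recv 88: fwd; pos0(id23) recv 55: fwd
After round 1: 4 messages still in flight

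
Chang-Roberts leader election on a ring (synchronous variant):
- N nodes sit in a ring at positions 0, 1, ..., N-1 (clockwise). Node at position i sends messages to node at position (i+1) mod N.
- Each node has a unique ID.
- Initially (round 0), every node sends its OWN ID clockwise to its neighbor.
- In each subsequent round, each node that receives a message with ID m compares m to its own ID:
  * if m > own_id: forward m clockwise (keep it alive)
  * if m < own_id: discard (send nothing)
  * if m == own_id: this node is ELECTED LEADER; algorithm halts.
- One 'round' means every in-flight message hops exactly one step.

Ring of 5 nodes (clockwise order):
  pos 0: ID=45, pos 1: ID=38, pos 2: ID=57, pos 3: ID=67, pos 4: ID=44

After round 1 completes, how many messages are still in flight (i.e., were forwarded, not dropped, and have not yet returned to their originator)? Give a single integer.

Round 1: pos1(id38) recv 45: fwd; pos2(id57) recv 38: drop; pos3(id67) recv 57: drop; pos4(id44) recv 67: fwd; pos0(id45) recv 44: drop
After round 1: 2 messages still in flight

Answer: 2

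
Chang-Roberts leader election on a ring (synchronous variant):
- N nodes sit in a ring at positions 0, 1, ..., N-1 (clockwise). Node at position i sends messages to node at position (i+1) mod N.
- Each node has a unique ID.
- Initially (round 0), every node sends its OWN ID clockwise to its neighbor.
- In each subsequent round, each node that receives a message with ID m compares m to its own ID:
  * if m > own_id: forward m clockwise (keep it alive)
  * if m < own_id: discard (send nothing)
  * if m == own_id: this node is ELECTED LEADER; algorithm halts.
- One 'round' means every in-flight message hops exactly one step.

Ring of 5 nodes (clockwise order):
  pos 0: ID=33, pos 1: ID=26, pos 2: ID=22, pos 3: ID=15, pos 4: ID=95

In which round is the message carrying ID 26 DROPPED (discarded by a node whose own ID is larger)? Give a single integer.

Round 1: pos1(id26) recv 33: fwd; pos2(id22) recv 26: fwd; pos3(id15) recv 22: fwd; pos4(id95) recv 15: drop; pos0(id33) recv 95: fwd
Round 2: pos2(id22) recv 33: fwd; pos3(id15) recv 26: fwd; pos4(id95) recv 22: drop; pos1(id26) recv 95: fwd
Round 3: pos3(id15) recv 33: fwd; pos4(id95) recv 26: drop; pos2(id22) recv 95: fwd
Round 4: pos4(id95) recv 33: drop; pos3(id15) recv 95: fwd
Round 5: pos4(id95) recv 95: ELECTED
Message ID 26 originates at pos 1; dropped at pos 4 in round 3

Answer: 3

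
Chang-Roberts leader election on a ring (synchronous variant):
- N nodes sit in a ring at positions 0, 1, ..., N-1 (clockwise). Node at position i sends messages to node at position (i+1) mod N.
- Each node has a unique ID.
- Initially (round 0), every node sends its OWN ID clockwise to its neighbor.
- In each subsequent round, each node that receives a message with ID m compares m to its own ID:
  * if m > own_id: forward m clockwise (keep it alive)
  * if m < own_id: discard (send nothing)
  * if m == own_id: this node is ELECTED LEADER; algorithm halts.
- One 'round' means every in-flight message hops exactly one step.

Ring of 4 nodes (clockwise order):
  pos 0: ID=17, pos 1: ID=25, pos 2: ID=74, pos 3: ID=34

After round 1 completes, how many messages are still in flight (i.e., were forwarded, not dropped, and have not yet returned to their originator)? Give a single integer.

Round 1: pos1(id25) recv 17: drop; pos2(id74) recv 25: drop; pos3(id34) recv 74: fwd; pos0(id17) recv 34: fwd
After round 1: 2 messages still in flight

Answer: 2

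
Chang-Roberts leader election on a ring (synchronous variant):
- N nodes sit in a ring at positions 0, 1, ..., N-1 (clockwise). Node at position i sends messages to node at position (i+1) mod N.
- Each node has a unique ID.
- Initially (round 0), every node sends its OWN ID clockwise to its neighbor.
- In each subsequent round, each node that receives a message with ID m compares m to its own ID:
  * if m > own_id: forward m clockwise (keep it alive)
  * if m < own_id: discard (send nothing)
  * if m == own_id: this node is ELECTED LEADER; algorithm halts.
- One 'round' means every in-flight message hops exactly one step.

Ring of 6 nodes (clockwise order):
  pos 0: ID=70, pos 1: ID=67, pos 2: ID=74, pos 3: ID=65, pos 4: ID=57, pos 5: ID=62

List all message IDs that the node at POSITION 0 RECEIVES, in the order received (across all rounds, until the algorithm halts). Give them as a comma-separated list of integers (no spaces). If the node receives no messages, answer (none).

Answer: 62,65,74

Derivation:
Round 1: pos1(id67) recv 70: fwd; pos2(id74) recv 67: drop; pos3(id65) recv 74: fwd; pos4(id57) recv 65: fwd; pos5(id62) recv 57: drop; pos0(id70) recv 62: drop
Round 2: pos2(id74) recv 70: drop; pos4(id57) recv 74: fwd; pos5(id62) recv 65: fwd
Round 3: pos5(id62) recv 74: fwd; pos0(id70) recv 65: drop
Round 4: pos0(id70) recv 74: fwd
Round 5: pos1(id67) recv 74: fwd
Round 6: pos2(id74) recv 74: ELECTED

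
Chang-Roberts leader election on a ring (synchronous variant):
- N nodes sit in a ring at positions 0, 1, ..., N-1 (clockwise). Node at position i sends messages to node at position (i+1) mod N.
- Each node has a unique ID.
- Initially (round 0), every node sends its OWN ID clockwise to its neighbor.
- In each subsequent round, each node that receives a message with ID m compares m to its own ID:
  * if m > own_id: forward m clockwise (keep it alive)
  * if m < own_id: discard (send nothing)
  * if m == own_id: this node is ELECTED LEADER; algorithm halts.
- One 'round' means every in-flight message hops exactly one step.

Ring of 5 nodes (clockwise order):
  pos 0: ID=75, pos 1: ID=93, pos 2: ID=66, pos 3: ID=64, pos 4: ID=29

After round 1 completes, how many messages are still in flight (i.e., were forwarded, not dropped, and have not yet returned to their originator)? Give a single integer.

Answer: 3

Derivation:
Round 1: pos1(id93) recv 75: drop; pos2(id66) recv 93: fwd; pos3(id64) recv 66: fwd; pos4(id29) recv 64: fwd; pos0(id75) recv 29: drop
After round 1: 3 messages still in flight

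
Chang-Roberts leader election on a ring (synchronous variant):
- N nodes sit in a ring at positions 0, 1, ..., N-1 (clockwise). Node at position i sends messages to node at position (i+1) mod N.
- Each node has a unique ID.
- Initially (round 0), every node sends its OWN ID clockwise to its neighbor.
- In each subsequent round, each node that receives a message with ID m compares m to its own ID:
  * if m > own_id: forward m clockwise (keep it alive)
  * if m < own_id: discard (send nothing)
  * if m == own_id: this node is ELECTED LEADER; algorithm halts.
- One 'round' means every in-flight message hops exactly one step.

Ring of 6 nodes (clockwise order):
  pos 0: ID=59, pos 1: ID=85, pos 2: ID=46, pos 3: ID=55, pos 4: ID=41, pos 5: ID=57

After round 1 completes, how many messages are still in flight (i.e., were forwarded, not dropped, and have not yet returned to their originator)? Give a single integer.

Round 1: pos1(id85) recv 59: drop; pos2(id46) recv 85: fwd; pos3(id55) recv 46: drop; pos4(id41) recv 55: fwd; pos5(id57) recv 41: drop; pos0(id59) recv 57: drop
After round 1: 2 messages still in flight

Answer: 2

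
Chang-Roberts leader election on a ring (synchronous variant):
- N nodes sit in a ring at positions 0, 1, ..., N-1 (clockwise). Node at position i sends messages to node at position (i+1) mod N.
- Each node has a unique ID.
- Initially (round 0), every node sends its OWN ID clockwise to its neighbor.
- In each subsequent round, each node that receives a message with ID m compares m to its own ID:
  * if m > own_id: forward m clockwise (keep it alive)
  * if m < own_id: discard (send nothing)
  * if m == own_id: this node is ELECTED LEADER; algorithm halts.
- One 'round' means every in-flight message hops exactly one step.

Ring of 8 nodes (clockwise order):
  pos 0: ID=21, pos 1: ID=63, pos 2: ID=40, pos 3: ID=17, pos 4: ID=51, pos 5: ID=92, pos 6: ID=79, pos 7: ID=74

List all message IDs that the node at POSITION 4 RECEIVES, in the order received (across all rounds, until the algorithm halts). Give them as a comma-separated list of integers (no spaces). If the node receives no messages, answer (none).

Round 1: pos1(id63) recv 21: drop; pos2(id40) recv 63: fwd; pos3(id17) recv 40: fwd; pos4(id51) recv 17: drop; pos5(id92) recv 51: drop; pos6(id79) recv 92: fwd; pos7(id74) recv 79: fwd; pos0(id21) recv 74: fwd
Round 2: pos3(id17) recv 63: fwd; pos4(id51) recv 40: drop; pos7(id74) recv 92: fwd; pos0(id21) recv 79: fwd; pos1(id63) recv 74: fwd
Round 3: pos4(id51) recv 63: fwd; pos0(id21) recv 92: fwd; pos1(id63) recv 79: fwd; pos2(id40) recv 74: fwd
Round 4: pos5(id92) recv 63: drop; pos1(id63) recv 92: fwd; pos2(id40) recv 79: fwd; pos3(id17) recv 74: fwd
Round 5: pos2(id40) recv 92: fwd; pos3(id17) recv 79: fwd; pos4(id51) recv 74: fwd
Round 6: pos3(id17) recv 92: fwd; pos4(id51) recv 79: fwd; pos5(id92) recv 74: drop
Round 7: pos4(id51) recv 92: fwd; pos5(id92) recv 79: drop
Round 8: pos5(id92) recv 92: ELECTED

Answer: 17,40,63,74,79,92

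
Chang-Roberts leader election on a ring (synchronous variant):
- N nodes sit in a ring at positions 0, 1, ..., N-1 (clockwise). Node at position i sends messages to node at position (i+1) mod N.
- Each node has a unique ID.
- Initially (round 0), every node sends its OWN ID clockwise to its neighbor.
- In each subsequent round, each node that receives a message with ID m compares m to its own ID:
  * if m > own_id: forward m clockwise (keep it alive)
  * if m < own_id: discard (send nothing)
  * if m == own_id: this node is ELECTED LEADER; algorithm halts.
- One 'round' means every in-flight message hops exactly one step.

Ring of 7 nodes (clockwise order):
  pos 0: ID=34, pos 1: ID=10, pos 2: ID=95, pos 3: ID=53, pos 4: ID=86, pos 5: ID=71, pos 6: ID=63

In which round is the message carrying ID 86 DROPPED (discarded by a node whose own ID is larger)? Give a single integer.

Answer: 5

Derivation:
Round 1: pos1(id10) recv 34: fwd; pos2(id95) recv 10: drop; pos3(id53) recv 95: fwd; pos4(id86) recv 53: drop; pos5(id71) recv 86: fwd; pos6(id63) recv 71: fwd; pos0(id34) recv 63: fwd
Round 2: pos2(id95) recv 34: drop; pos4(id86) recv 95: fwd; pos6(id63) recv 86: fwd; pos0(id34) recv 71: fwd; pos1(id10) recv 63: fwd
Round 3: pos5(id71) recv 95: fwd; pos0(id34) recv 86: fwd; pos1(id10) recv 71: fwd; pos2(id95) recv 63: drop
Round 4: pos6(id63) recv 95: fwd; pos1(id10) recv 86: fwd; pos2(id95) recv 71: drop
Round 5: pos0(id34) recv 95: fwd; pos2(id95) recv 86: drop
Round 6: pos1(id10) recv 95: fwd
Round 7: pos2(id95) recv 95: ELECTED
Message ID 86 originates at pos 4; dropped at pos 2 in round 5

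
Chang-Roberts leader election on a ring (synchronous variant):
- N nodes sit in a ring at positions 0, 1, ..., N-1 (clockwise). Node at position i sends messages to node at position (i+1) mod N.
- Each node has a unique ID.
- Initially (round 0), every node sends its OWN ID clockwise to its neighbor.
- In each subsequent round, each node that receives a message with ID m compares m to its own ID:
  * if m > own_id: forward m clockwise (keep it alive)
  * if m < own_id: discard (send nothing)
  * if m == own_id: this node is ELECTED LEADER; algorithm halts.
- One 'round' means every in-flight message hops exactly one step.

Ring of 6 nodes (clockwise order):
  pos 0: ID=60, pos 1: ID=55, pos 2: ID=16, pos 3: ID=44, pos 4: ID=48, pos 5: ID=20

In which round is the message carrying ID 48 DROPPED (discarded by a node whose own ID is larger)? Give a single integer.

Answer: 2

Derivation:
Round 1: pos1(id55) recv 60: fwd; pos2(id16) recv 55: fwd; pos3(id44) recv 16: drop; pos4(id48) recv 44: drop; pos5(id20) recv 48: fwd; pos0(id60) recv 20: drop
Round 2: pos2(id16) recv 60: fwd; pos3(id44) recv 55: fwd; pos0(id60) recv 48: drop
Round 3: pos3(id44) recv 60: fwd; pos4(id48) recv 55: fwd
Round 4: pos4(id48) recv 60: fwd; pos5(id20) recv 55: fwd
Round 5: pos5(id20) recv 60: fwd; pos0(id60) recv 55: drop
Round 6: pos0(id60) recv 60: ELECTED
Message ID 48 originates at pos 4; dropped at pos 0 in round 2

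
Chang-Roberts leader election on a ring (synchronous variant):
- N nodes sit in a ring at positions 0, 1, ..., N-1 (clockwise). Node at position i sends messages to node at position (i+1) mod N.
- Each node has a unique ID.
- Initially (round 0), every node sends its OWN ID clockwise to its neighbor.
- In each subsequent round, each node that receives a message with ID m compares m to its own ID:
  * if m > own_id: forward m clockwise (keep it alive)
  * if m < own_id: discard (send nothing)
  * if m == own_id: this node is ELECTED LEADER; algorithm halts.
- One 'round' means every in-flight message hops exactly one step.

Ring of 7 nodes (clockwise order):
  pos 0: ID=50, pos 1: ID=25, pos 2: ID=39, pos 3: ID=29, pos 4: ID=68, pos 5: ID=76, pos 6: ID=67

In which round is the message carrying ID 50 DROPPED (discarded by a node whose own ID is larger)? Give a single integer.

Answer: 4

Derivation:
Round 1: pos1(id25) recv 50: fwd; pos2(id39) recv 25: drop; pos3(id29) recv 39: fwd; pos4(id68) recv 29: drop; pos5(id76) recv 68: drop; pos6(id67) recv 76: fwd; pos0(id50) recv 67: fwd
Round 2: pos2(id39) recv 50: fwd; pos4(id68) recv 39: drop; pos0(id50) recv 76: fwd; pos1(id25) recv 67: fwd
Round 3: pos3(id29) recv 50: fwd; pos1(id25) recv 76: fwd; pos2(id39) recv 67: fwd
Round 4: pos4(id68) recv 50: drop; pos2(id39) recv 76: fwd; pos3(id29) recv 67: fwd
Round 5: pos3(id29) recv 76: fwd; pos4(id68) recv 67: drop
Round 6: pos4(id68) recv 76: fwd
Round 7: pos5(id76) recv 76: ELECTED
Message ID 50 originates at pos 0; dropped at pos 4 in round 4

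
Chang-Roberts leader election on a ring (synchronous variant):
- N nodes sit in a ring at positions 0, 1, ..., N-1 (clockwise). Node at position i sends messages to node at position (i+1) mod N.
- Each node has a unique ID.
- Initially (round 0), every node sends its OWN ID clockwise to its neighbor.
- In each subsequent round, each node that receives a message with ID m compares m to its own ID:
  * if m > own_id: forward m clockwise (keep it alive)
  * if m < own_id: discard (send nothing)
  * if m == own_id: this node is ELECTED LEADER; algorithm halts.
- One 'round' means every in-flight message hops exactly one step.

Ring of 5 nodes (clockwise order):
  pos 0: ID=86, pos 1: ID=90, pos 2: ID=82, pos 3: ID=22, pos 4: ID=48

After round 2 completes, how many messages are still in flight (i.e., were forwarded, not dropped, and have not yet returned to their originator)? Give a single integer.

Round 1: pos1(id90) recv 86: drop; pos2(id82) recv 90: fwd; pos3(id22) recv 82: fwd; pos4(id48) recv 22: drop; pos0(id86) recv 48: drop
Round 2: pos3(id22) recv 90: fwd; pos4(id48) recv 82: fwd
After round 2: 2 messages still in flight

Answer: 2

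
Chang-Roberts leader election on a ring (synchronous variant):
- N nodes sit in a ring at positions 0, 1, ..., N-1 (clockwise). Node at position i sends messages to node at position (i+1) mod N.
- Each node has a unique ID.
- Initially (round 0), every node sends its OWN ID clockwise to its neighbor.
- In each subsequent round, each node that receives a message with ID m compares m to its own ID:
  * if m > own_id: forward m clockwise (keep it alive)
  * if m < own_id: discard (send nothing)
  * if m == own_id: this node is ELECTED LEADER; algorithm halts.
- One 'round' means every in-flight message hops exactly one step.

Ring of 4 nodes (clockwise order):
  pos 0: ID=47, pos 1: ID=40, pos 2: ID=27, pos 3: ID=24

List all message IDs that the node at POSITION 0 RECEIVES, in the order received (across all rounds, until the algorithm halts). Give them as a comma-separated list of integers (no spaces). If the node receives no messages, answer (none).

Answer: 24,27,40,47

Derivation:
Round 1: pos1(id40) recv 47: fwd; pos2(id27) recv 40: fwd; pos3(id24) recv 27: fwd; pos0(id47) recv 24: drop
Round 2: pos2(id27) recv 47: fwd; pos3(id24) recv 40: fwd; pos0(id47) recv 27: drop
Round 3: pos3(id24) recv 47: fwd; pos0(id47) recv 40: drop
Round 4: pos0(id47) recv 47: ELECTED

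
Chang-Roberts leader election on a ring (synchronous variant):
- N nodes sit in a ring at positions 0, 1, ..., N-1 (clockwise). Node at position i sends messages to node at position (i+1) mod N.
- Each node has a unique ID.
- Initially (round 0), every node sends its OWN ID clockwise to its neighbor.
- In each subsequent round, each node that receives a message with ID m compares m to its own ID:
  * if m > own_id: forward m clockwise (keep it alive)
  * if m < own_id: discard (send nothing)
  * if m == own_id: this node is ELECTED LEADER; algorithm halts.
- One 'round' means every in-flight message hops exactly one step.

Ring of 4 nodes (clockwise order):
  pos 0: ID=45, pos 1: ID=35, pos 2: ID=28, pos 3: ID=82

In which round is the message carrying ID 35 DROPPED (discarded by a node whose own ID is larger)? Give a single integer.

Round 1: pos1(id35) recv 45: fwd; pos2(id28) recv 35: fwd; pos3(id82) recv 28: drop; pos0(id45) recv 82: fwd
Round 2: pos2(id28) recv 45: fwd; pos3(id82) recv 35: drop; pos1(id35) recv 82: fwd
Round 3: pos3(id82) recv 45: drop; pos2(id28) recv 82: fwd
Round 4: pos3(id82) recv 82: ELECTED
Message ID 35 originates at pos 1; dropped at pos 3 in round 2

Answer: 2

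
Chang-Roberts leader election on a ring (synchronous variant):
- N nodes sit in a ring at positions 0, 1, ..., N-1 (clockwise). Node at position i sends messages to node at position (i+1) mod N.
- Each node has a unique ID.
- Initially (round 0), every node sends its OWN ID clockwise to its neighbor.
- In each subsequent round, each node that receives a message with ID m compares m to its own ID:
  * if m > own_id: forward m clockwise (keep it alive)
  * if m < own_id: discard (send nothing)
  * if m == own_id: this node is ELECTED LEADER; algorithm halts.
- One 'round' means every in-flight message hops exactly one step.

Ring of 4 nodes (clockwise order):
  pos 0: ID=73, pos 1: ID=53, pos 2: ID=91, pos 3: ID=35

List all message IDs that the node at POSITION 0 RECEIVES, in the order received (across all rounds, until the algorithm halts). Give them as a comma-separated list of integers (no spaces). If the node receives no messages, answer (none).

Answer: 35,91

Derivation:
Round 1: pos1(id53) recv 73: fwd; pos2(id91) recv 53: drop; pos3(id35) recv 91: fwd; pos0(id73) recv 35: drop
Round 2: pos2(id91) recv 73: drop; pos0(id73) recv 91: fwd
Round 3: pos1(id53) recv 91: fwd
Round 4: pos2(id91) recv 91: ELECTED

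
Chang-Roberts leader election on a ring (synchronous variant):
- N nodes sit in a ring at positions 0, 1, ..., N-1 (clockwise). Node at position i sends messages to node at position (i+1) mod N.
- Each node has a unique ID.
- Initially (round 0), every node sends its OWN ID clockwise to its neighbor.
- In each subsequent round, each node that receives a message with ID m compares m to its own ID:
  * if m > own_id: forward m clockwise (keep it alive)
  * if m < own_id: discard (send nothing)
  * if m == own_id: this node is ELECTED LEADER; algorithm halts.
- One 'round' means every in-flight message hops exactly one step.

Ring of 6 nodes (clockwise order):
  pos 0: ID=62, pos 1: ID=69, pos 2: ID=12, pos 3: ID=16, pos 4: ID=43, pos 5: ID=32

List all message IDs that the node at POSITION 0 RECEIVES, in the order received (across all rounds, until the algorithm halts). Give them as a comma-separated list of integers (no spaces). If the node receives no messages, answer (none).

Round 1: pos1(id69) recv 62: drop; pos2(id12) recv 69: fwd; pos3(id16) recv 12: drop; pos4(id43) recv 16: drop; pos5(id32) recv 43: fwd; pos0(id62) recv 32: drop
Round 2: pos3(id16) recv 69: fwd; pos0(id62) recv 43: drop
Round 3: pos4(id43) recv 69: fwd
Round 4: pos5(id32) recv 69: fwd
Round 5: pos0(id62) recv 69: fwd
Round 6: pos1(id69) recv 69: ELECTED

Answer: 32,43,69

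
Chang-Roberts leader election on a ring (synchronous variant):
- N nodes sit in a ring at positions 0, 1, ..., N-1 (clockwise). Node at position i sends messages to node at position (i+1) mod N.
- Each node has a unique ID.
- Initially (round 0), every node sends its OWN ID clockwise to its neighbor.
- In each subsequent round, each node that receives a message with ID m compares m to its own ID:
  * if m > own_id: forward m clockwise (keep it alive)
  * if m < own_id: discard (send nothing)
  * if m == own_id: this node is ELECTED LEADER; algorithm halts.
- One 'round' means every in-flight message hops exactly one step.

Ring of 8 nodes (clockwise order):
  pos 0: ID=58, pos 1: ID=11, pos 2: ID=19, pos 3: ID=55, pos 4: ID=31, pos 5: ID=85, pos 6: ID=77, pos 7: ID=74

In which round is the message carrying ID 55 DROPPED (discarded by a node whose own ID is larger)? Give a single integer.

Round 1: pos1(id11) recv 58: fwd; pos2(id19) recv 11: drop; pos3(id55) recv 19: drop; pos4(id31) recv 55: fwd; pos5(id85) recv 31: drop; pos6(id77) recv 85: fwd; pos7(id74) recv 77: fwd; pos0(id58) recv 74: fwd
Round 2: pos2(id19) recv 58: fwd; pos5(id85) recv 55: drop; pos7(id74) recv 85: fwd; pos0(id58) recv 77: fwd; pos1(id11) recv 74: fwd
Round 3: pos3(id55) recv 58: fwd; pos0(id58) recv 85: fwd; pos1(id11) recv 77: fwd; pos2(id19) recv 74: fwd
Round 4: pos4(id31) recv 58: fwd; pos1(id11) recv 85: fwd; pos2(id19) recv 77: fwd; pos3(id55) recv 74: fwd
Round 5: pos5(id85) recv 58: drop; pos2(id19) recv 85: fwd; pos3(id55) recv 77: fwd; pos4(id31) recv 74: fwd
Round 6: pos3(id55) recv 85: fwd; pos4(id31) recv 77: fwd; pos5(id85) recv 74: drop
Round 7: pos4(id31) recv 85: fwd; pos5(id85) recv 77: drop
Round 8: pos5(id85) recv 85: ELECTED
Message ID 55 originates at pos 3; dropped at pos 5 in round 2

Answer: 2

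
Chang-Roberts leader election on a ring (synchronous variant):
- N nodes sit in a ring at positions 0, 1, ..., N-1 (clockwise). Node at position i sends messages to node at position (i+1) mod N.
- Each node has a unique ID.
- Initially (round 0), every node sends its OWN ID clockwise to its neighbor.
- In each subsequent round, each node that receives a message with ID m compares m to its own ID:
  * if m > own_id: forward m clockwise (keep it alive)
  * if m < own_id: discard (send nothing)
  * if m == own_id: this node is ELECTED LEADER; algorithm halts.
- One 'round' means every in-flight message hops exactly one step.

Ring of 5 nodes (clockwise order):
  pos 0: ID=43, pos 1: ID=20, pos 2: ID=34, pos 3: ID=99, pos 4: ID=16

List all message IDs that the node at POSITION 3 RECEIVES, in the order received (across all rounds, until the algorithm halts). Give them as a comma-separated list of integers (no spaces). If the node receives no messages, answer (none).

Round 1: pos1(id20) recv 43: fwd; pos2(id34) recv 20: drop; pos3(id99) recv 34: drop; pos4(id16) recv 99: fwd; pos0(id43) recv 16: drop
Round 2: pos2(id34) recv 43: fwd; pos0(id43) recv 99: fwd
Round 3: pos3(id99) recv 43: drop; pos1(id20) recv 99: fwd
Round 4: pos2(id34) recv 99: fwd
Round 5: pos3(id99) recv 99: ELECTED

Answer: 34,43,99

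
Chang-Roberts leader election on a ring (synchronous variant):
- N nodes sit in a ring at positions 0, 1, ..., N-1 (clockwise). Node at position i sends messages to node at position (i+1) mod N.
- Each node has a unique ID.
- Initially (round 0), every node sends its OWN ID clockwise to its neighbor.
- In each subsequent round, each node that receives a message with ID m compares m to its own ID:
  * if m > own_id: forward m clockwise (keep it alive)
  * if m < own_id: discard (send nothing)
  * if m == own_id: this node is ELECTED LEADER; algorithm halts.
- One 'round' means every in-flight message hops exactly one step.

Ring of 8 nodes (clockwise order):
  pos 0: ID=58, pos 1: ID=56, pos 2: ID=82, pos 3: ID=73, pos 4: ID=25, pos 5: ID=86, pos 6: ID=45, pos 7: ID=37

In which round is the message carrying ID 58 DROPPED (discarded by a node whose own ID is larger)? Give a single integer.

Answer: 2

Derivation:
Round 1: pos1(id56) recv 58: fwd; pos2(id82) recv 56: drop; pos3(id73) recv 82: fwd; pos4(id25) recv 73: fwd; pos5(id86) recv 25: drop; pos6(id45) recv 86: fwd; pos7(id37) recv 45: fwd; pos0(id58) recv 37: drop
Round 2: pos2(id82) recv 58: drop; pos4(id25) recv 82: fwd; pos5(id86) recv 73: drop; pos7(id37) recv 86: fwd; pos0(id58) recv 45: drop
Round 3: pos5(id86) recv 82: drop; pos0(id58) recv 86: fwd
Round 4: pos1(id56) recv 86: fwd
Round 5: pos2(id82) recv 86: fwd
Round 6: pos3(id73) recv 86: fwd
Round 7: pos4(id25) recv 86: fwd
Round 8: pos5(id86) recv 86: ELECTED
Message ID 58 originates at pos 0; dropped at pos 2 in round 2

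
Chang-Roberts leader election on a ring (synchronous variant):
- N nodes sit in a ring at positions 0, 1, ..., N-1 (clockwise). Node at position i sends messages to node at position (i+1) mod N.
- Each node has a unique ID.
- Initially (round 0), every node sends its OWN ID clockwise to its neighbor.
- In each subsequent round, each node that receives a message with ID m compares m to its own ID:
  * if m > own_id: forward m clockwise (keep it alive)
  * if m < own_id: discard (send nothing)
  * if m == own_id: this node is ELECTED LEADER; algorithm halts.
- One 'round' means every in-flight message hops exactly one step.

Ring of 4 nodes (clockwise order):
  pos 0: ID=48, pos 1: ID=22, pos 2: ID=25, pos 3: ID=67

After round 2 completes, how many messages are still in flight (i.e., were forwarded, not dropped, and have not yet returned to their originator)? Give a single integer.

Answer: 2

Derivation:
Round 1: pos1(id22) recv 48: fwd; pos2(id25) recv 22: drop; pos3(id67) recv 25: drop; pos0(id48) recv 67: fwd
Round 2: pos2(id25) recv 48: fwd; pos1(id22) recv 67: fwd
After round 2: 2 messages still in flight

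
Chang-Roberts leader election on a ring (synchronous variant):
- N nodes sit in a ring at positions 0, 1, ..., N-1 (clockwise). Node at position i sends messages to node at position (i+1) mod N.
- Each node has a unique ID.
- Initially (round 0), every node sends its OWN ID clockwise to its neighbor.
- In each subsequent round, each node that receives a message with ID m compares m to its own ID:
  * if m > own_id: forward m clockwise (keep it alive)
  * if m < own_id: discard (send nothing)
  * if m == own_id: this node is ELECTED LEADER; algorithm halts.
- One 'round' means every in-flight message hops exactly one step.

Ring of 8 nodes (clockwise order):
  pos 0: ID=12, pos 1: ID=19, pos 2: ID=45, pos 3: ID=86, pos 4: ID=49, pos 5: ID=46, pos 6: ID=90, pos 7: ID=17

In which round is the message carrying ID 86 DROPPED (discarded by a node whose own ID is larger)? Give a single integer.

Answer: 3

Derivation:
Round 1: pos1(id19) recv 12: drop; pos2(id45) recv 19: drop; pos3(id86) recv 45: drop; pos4(id49) recv 86: fwd; pos5(id46) recv 49: fwd; pos6(id90) recv 46: drop; pos7(id17) recv 90: fwd; pos0(id12) recv 17: fwd
Round 2: pos5(id46) recv 86: fwd; pos6(id90) recv 49: drop; pos0(id12) recv 90: fwd; pos1(id19) recv 17: drop
Round 3: pos6(id90) recv 86: drop; pos1(id19) recv 90: fwd
Round 4: pos2(id45) recv 90: fwd
Round 5: pos3(id86) recv 90: fwd
Round 6: pos4(id49) recv 90: fwd
Round 7: pos5(id46) recv 90: fwd
Round 8: pos6(id90) recv 90: ELECTED
Message ID 86 originates at pos 3; dropped at pos 6 in round 3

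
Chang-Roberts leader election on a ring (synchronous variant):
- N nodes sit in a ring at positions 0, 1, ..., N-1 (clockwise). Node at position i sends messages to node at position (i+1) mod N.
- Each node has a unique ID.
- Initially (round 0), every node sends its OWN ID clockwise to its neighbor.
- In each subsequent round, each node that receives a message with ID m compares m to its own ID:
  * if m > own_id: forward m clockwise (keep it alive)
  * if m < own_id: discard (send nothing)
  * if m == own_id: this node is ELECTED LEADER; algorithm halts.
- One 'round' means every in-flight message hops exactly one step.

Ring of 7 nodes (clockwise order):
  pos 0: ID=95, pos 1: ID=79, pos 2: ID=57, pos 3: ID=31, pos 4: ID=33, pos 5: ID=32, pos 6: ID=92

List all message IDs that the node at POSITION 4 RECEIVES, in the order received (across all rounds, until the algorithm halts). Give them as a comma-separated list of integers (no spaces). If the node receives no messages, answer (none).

Answer: 31,57,79,95

Derivation:
Round 1: pos1(id79) recv 95: fwd; pos2(id57) recv 79: fwd; pos3(id31) recv 57: fwd; pos4(id33) recv 31: drop; pos5(id32) recv 33: fwd; pos6(id92) recv 32: drop; pos0(id95) recv 92: drop
Round 2: pos2(id57) recv 95: fwd; pos3(id31) recv 79: fwd; pos4(id33) recv 57: fwd; pos6(id92) recv 33: drop
Round 3: pos3(id31) recv 95: fwd; pos4(id33) recv 79: fwd; pos5(id32) recv 57: fwd
Round 4: pos4(id33) recv 95: fwd; pos5(id32) recv 79: fwd; pos6(id92) recv 57: drop
Round 5: pos5(id32) recv 95: fwd; pos6(id92) recv 79: drop
Round 6: pos6(id92) recv 95: fwd
Round 7: pos0(id95) recv 95: ELECTED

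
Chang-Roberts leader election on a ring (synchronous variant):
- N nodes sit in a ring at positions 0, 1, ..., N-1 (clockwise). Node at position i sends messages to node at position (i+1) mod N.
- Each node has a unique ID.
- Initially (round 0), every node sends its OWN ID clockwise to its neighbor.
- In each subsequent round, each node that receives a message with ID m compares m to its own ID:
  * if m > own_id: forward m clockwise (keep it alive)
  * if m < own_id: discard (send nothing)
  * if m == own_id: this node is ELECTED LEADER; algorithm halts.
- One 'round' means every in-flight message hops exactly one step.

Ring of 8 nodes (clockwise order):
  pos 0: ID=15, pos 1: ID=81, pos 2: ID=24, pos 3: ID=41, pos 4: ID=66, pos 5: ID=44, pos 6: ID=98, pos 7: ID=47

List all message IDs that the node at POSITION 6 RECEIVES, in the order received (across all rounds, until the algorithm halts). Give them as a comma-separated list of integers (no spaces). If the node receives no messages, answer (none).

Answer: 44,66,81,98

Derivation:
Round 1: pos1(id81) recv 15: drop; pos2(id24) recv 81: fwd; pos3(id41) recv 24: drop; pos4(id66) recv 41: drop; pos5(id44) recv 66: fwd; pos6(id98) recv 44: drop; pos7(id47) recv 98: fwd; pos0(id15) recv 47: fwd
Round 2: pos3(id41) recv 81: fwd; pos6(id98) recv 66: drop; pos0(id15) recv 98: fwd; pos1(id81) recv 47: drop
Round 3: pos4(id66) recv 81: fwd; pos1(id81) recv 98: fwd
Round 4: pos5(id44) recv 81: fwd; pos2(id24) recv 98: fwd
Round 5: pos6(id98) recv 81: drop; pos3(id41) recv 98: fwd
Round 6: pos4(id66) recv 98: fwd
Round 7: pos5(id44) recv 98: fwd
Round 8: pos6(id98) recv 98: ELECTED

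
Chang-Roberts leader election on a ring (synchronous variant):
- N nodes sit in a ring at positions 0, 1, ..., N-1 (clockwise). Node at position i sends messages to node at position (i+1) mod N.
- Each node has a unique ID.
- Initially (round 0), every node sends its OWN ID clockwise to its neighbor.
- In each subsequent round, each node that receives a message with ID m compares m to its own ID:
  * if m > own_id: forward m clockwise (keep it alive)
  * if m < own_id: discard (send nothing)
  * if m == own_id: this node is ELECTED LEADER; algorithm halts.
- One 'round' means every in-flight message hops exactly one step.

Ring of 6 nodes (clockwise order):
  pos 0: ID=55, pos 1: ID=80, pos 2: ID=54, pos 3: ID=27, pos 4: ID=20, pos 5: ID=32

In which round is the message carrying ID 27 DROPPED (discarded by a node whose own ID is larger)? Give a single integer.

Answer: 2

Derivation:
Round 1: pos1(id80) recv 55: drop; pos2(id54) recv 80: fwd; pos3(id27) recv 54: fwd; pos4(id20) recv 27: fwd; pos5(id32) recv 20: drop; pos0(id55) recv 32: drop
Round 2: pos3(id27) recv 80: fwd; pos4(id20) recv 54: fwd; pos5(id32) recv 27: drop
Round 3: pos4(id20) recv 80: fwd; pos5(id32) recv 54: fwd
Round 4: pos5(id32) recv 80: fwd; pos0(id55) recv 54: drop
Round 5: pos0(id55) recv 80: fwd
Round 6: pos1(id80) recv 80: ELECTED
Message ID 27 originates at pos 3; dropped at pos 5 in round 2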